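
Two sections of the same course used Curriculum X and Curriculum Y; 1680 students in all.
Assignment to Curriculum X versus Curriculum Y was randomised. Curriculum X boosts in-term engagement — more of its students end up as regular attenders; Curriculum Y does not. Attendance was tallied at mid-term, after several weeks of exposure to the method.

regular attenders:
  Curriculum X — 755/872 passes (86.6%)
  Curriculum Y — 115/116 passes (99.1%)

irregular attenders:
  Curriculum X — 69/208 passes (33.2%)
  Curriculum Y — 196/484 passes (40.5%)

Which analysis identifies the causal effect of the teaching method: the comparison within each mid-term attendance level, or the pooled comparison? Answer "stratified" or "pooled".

Curriculum Y is higher inside every mid-term attendance stratum but Curriculum X is higher in aggregate. Whether to stratify depends on how mid-term attendance relates to the teaching method.
Mid-term attendance lies on the pathway teaching method → mid-term attendance → outcome, so adjusting for it blocks the indirect effect. For the total causal effect of teaching method, use the unadjusted pooled rates.
Pooled: Curriculum X 76.3% vs Curriculum Y 51.8%; Curriculum X is higher overall.

pooled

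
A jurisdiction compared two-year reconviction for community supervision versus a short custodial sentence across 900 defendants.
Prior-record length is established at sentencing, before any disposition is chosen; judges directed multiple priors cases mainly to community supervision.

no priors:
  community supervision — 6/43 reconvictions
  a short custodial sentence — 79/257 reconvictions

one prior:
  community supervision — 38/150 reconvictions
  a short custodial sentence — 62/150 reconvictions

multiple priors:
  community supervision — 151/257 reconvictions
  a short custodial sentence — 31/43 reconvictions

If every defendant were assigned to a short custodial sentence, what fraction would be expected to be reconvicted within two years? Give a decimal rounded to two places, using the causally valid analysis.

0.48

Within every prior-record length level community supervision has the lower rate, yet pooled a short custodial sentence does — Simpson's reversal.
The imbalance in prior-record length arose from how defendants were allocated, not from anything the disposition did; and prior-record length independently affects the outcome. The pooled gap is confounded — condition on prior-record length.
Standardising a short custodial sentence to the population prior-record length mix: 0.333·79/257 + 0.333·62/150 + 0.333·31/43 = 0.481.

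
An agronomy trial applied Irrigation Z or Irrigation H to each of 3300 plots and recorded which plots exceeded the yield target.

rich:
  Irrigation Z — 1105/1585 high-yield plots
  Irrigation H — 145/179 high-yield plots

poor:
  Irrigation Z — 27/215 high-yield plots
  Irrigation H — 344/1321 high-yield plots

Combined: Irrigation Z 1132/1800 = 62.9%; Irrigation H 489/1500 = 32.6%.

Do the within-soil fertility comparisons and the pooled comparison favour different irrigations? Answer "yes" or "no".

Within each soil fertility level (rich 69.7% vs 81.0%; poor 12.6% vs 26.0%), Irrigation H has the higher rate every time. Pooled: 62.9% vs 32.6% — Irrigation Z has the higher rate overall. The two comparisons disagree.

yes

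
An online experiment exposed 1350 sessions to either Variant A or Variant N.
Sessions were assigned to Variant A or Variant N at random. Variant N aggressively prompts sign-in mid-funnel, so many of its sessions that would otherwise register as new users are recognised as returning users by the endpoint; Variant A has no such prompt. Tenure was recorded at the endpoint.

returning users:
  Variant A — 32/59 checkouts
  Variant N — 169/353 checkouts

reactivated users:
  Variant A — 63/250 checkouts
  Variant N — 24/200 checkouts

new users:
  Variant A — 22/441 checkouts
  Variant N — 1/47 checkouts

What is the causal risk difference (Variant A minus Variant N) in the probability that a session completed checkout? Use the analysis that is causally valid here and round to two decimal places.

-0.17

Because the variant influences user tenure, user tenure is a post-treatment mediator, not a confounder. Stratifying on it would bias the estimate; the causal effect is the crude pooled difference.
The causal difference is the pooled difference: 0.156 − 0.323 = -0.167.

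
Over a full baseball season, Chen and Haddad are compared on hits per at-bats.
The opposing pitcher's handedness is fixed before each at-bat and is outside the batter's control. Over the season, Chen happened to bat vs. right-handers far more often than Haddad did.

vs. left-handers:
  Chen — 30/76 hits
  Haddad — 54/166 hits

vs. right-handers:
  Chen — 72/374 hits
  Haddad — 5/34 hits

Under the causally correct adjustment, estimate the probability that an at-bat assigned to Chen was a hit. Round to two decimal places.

Nothing the player does changes pitcher handedness; the imbalance is an allocation artefact. With pitcher handedness also predicting the outcome, the pooled figure is confounded, and the within-stratum comparison is the causal one.
Standardising Chen to the population pitcher handedness mix: 0.372·30/76 + 0.628·72/374 = 0.268.

0.27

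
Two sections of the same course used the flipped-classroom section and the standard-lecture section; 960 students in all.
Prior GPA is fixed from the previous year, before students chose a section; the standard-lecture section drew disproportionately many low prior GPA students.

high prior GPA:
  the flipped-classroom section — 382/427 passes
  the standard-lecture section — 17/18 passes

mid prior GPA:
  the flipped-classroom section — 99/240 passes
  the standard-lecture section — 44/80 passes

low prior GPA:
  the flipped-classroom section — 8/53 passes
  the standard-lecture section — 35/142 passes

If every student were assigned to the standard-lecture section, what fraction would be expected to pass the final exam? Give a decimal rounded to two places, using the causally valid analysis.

The imbalance in prior GPA band arose from how students were allocated, not from anything the teaching method did; and prior GPA band independently affects the outcome. The pooled gap is confounded — condition on prior GPA band.
Standardising the standard-lecture section to the population prior GPA band mix: 0.464·17/18 + 0.333·44/80 + 0.203·35/142 = 0.671.

0.67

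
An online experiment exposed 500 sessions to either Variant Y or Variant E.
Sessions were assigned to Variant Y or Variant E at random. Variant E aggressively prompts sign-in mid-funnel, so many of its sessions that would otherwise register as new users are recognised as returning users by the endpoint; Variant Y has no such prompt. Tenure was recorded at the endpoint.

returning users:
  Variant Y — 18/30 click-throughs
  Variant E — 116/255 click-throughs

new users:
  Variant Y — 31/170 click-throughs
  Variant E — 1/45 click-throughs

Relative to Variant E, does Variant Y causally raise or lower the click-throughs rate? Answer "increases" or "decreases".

The distribution of user tenure is itself part of what the variant does — it is an intermediate outcome. Holding it fixed would remove that part of the effect; the total effect is the pooled difference.
Pooled: Variant Y 24.5% vs Variant E 39.0%; Variant E is higher overall.

decreases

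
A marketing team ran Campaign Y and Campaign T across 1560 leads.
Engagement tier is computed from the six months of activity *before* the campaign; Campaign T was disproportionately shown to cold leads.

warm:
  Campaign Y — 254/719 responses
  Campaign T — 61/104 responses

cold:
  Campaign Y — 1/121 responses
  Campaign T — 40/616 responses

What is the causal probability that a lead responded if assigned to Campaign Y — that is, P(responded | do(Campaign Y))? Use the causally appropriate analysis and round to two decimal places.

0.19

Engagement tier satisfies the back-door criterion: it is not a descendant of the campaign, and it blocks the spurious path from campaign to outcome. Adjusting for it (i.e., using the within-engagement tier rates) gives the causal effect.
Standardising Campaign Y to the population engagement tier mix: 0.528·254/719 + 0.472·1/121 = 0.190.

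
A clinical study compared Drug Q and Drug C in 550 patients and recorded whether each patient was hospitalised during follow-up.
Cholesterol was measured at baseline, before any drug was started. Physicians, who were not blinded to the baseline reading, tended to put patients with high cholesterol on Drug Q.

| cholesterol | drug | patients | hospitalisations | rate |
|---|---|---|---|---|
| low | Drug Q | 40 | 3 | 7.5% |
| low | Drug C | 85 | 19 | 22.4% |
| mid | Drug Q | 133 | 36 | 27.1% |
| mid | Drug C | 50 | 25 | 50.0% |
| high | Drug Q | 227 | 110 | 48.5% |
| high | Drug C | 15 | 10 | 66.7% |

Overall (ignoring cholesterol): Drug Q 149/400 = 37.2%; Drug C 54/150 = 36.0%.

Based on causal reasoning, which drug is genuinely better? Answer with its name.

Drug Q

Cholesterol is set before the drug has any effect — it is not caused by the drug — and it independently drives the outcome. That makes it a confounder, so the causal comparison is within cholesterol levels.
Within each level — low: 7.5% vs 22.4%; mid: 27.1% vs 50.0%; high: 48.5% vs 66.7% — Drug Q is lower every time.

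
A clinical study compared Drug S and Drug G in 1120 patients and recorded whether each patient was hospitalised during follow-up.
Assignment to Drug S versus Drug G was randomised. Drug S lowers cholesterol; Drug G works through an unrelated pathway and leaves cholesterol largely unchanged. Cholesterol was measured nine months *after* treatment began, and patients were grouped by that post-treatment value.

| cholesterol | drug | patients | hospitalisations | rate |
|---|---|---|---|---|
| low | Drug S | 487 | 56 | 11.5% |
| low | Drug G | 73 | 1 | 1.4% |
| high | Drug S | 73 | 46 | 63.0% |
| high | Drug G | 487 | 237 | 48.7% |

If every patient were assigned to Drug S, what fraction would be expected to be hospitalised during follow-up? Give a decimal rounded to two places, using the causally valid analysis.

0.18

Because the drug influences cholesterol, cholesterol is a post-treatment mediator, not a confounder. Stratifying on it would bias the estimate; the causal effect is the crude pooled difference.
So P(outcome | do(Drug S)) is just the pooled rate for Drug S: 102/560 = 0.182.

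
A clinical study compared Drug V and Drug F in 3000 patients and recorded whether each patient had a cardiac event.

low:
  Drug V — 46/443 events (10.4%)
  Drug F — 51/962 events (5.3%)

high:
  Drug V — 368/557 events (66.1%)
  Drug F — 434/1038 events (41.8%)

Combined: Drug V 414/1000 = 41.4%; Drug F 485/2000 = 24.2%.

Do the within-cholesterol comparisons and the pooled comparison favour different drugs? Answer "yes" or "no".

Within each cholesterol level (low 10.4% vs 5.3%; high 66.1% vs 41.8%), Drug F has the lower rate every time. Pooled: 41.4% vs 24.2% — Drug F has the lower rate overall. They agree.

no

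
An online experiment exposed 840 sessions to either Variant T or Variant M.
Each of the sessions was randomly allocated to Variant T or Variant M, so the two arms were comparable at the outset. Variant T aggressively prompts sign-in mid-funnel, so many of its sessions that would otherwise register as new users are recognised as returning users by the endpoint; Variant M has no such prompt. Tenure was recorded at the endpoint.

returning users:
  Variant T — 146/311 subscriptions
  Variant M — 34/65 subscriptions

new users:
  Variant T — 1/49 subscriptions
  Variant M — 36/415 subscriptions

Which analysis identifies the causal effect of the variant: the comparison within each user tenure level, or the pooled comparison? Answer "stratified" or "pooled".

The user tenure-specific comparison favours Variant M throughout, but the pooled figures favour Variant T. The question is whether to condition on user tenure.
User tenure is downstream of the variant. One should not condition on a consequence of treatment, so the overall rates are the right comparison.
Pooled: Variant T 40.8% vs Variant M 14.6%; Variant T is higher overall.

pooled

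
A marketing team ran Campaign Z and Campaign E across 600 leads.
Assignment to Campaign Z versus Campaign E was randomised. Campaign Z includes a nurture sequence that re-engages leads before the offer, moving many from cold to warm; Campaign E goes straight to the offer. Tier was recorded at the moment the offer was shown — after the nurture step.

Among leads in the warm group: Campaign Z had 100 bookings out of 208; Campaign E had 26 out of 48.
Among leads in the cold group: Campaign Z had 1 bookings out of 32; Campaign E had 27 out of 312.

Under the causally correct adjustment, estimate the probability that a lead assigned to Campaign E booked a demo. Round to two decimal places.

Engagement tier is downstream of the campaign. One should not condition on a consequence of treatment, so the overall rates are the right comparison.
So P(outcome | do(Campaign E)) is just the pooled rate for Campaign E: 53/360 = 0.147.

0.15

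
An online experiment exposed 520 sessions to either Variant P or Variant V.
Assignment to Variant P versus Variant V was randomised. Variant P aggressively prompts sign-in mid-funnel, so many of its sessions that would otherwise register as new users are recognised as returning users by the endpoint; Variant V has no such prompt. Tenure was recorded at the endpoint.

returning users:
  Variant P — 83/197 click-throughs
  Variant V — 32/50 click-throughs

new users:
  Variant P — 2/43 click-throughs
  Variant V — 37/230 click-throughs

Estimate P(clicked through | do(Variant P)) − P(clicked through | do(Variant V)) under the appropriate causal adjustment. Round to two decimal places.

+0.11

The user tenure-specific comparison favours Variant V throughout, but the pooled figures favour Variant P. The question is whether to condition on user tenure.
User tenure is recorded after the variant and is itself shifted by it — it sits on the causal path from variant to outcome. Conditioning on a mediator would strip out part of the effect we want; the pooled comparison gives the total causal effect.
The causal difference is the pooled difference: 0.354 − 0.246 = +0.108.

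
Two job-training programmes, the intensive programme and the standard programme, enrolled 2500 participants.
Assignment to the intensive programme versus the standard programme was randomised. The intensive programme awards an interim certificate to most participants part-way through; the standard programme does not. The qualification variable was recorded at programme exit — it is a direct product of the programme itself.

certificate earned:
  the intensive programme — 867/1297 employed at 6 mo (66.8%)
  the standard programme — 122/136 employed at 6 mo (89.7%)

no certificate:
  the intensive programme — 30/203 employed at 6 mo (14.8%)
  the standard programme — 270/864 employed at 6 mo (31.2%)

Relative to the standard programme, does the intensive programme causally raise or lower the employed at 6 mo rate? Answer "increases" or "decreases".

increases

the standard programme is higher inside every qualification attained during the programme stratum but the intensive programme is higher in aggregate. Whether to stratify depends on how qualification attained during the programme relates to the programme.
The distribution of qualification attained during the programme is itself part of what the programme does — it is an intermediate outcome. Holding it fixed would remove that part of the effect; the total effect is the pooled difference.
Pooled: the intensive programme 59.8% vs the standard programme 39.2%; the intensive programme is higher overall.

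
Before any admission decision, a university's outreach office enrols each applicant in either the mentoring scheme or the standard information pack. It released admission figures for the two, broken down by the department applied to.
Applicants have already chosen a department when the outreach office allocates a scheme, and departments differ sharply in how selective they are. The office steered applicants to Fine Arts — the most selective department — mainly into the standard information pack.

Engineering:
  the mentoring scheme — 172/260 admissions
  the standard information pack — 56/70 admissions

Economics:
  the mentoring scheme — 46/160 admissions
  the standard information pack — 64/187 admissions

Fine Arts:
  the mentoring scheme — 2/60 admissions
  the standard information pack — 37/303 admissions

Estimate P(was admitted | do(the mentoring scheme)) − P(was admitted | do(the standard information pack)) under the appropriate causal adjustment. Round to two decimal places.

-0.09

Within every department level the standard information pack has the higher rate, yet pooled the mentoring scheme does — Simpson's reversal.
Department satisfies the back-door criterion: it is not a descendant of the outreach scheme, and it blocks the spurious path from outreach scheme to outcome. Adjusting for it (i.e., using the within-department rates) gives the causal effect.
Adjusting over the population distribution of department: 0.317·(0.662−0.800) + 0.334·(0.287−0.342) + 0.349·(0.033−0.122) = -0.093.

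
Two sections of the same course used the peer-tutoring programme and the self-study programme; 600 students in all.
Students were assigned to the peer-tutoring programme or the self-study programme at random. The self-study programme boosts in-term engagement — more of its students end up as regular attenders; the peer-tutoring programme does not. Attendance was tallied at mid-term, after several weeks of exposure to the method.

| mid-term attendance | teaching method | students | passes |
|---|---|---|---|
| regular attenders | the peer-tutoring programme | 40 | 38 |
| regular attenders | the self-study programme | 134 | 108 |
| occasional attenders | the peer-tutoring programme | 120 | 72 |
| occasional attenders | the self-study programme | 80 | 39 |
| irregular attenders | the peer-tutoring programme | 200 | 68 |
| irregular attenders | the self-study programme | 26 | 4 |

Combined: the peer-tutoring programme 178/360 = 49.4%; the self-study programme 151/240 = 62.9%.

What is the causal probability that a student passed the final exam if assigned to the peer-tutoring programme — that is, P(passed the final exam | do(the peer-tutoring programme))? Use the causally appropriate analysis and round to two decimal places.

the peer-tutoring programme is higher inside every mid-term attendance stratum but the self-study programme is higher in aggregate. Whether to stratify depends on how mid-term attendance relates to the teaching method.
Mid-term attendance is recorded after the teaching method and is itself shifted by it — it sits on the causal path from teaching method to outcome. Conditioning on a mediator would strip out part of the effect we want; the pooled comparison gives the total causal effect.
So P(outcome | do(the peer-tutoring programme)) is just the pooled rate for the peer-tutoring programme: 178/360 = 0.494.

0.49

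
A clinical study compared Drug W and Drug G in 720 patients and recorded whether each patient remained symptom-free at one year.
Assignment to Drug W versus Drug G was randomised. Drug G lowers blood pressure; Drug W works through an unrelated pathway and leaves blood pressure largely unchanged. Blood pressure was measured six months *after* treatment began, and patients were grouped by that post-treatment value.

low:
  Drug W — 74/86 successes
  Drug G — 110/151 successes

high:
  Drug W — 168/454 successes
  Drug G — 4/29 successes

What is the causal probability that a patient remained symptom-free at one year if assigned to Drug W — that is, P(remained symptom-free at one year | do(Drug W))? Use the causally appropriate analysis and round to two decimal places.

0.45

The blood pressure-specific comparison favours Drug W throughout, but the pooled figures favour Drug G. The question is whether to condition on blood pressure.
Blood pressure lies on the pathway drug → blood pressure → outcome, so adjusting for it blocks the indirect effect. For the total causal effect of drug, use the unadjusted pooled rates.
So P(outcome | do(Drug W)) is just the pooled rate for Drug W: 242/540 = 0.448.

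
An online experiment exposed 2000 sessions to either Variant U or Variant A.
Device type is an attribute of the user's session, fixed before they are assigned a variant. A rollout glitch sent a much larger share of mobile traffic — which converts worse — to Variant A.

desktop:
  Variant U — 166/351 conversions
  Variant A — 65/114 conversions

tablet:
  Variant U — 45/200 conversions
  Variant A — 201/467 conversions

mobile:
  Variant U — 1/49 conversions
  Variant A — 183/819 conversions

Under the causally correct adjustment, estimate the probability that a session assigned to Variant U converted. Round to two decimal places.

0.19

The device type-specific comparison favours Variant A throughout, but the pooled figures favour Variant U. The question is whether to condition on device type.
Nothing the variant does changes device type; the imbalance is an allocation artefact. With device type also predicting the outcome, the pooled figure is confounded, and the within-stratum comparison is the causal one.
Standardising Variant U to the population device type mix: 0.233·166/351 + 0.334·45/200 + 0.434·1/49 = 0.194.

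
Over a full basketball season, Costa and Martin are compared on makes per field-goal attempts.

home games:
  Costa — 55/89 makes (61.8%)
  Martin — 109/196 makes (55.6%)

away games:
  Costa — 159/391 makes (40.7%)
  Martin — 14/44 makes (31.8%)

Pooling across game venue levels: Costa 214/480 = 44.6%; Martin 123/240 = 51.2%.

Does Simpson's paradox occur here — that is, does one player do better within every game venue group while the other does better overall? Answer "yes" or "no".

Within each game venue level (home games 61.8% vs 55.6%; away games 40.7% vs 31.8%), Costa has the higher rate every time. Pooled: 44.6% vs 51.2% — Martin has the higher rate overall. The two comparisons disagree.

yes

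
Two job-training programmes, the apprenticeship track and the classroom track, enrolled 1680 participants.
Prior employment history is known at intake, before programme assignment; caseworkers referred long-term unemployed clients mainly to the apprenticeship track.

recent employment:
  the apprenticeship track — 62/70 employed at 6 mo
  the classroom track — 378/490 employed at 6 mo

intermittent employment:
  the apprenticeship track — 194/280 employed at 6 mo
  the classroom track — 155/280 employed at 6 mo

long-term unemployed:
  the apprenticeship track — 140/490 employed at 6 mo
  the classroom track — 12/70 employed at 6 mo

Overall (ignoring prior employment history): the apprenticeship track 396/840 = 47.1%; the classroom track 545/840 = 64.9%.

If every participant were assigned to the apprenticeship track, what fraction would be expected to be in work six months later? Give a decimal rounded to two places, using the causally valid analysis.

Here prior employment history is a common cause — it drives both which programme a case falls under and the outcome. The crude comparison mixes populations; the stratum-specific rates are the causally relevant ones.
Standardising the apprenticeship track to the population prior employment history mix: 0.333·62/70 + 0.333·194/280 + 0.333·140/490 = 0.621.

0.62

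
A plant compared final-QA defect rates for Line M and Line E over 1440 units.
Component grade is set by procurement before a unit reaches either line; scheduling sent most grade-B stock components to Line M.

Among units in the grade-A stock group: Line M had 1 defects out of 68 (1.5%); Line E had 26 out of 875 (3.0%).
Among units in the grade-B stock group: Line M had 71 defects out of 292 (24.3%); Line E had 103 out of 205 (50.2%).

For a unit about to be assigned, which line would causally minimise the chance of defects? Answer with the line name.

The imbalance in component grade arose from how units were allocated, not from anything the line did; and component grade independently affects the outcome. The pooled gap is confounded — condition on component grade.
Within each level — grade-A stock: 1.5% vs 3.0%; grade-B stock: 24.3% vs 50.2% — Line M is lower every time.

Line M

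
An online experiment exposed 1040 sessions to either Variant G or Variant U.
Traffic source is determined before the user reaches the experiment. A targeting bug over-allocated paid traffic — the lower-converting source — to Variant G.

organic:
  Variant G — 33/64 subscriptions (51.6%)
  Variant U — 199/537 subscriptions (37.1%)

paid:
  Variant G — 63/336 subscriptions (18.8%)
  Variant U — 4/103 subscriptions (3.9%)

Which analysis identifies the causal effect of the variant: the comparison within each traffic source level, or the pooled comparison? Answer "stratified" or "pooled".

The stratified and pooled comparisons disagree (Variant G wins within each traffic source; Variant U wins overall), so the answer turns on the causal role of traffic source.
Nothing the variant does changes traffic source; the imbalance is an allocation artefact. With traffic source also predicting the outcome, the pooled figure is confounded, and the within-stratum comparison is the causal one.
Within each level — organic: 51.6% vs 37.1%; paid: 18.8% vs 3.9% — Variant G is higher every time.

stratified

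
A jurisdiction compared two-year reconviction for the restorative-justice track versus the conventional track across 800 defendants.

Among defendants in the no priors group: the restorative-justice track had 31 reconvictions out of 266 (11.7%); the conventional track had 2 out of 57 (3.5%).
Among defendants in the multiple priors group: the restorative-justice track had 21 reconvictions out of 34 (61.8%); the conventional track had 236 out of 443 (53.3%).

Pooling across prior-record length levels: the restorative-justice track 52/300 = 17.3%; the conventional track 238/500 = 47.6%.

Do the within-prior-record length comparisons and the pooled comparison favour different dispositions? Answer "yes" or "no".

yes

Within each prior-record length level (no priors 11.7% vs 3.5%; multiple priors 61.8% vs 53.3%), the conventional track has the lower rate every time. Pooled: 17.3% vs 47.6% — the restorative-justice track has the lower rate overall. The two comparisons disagree.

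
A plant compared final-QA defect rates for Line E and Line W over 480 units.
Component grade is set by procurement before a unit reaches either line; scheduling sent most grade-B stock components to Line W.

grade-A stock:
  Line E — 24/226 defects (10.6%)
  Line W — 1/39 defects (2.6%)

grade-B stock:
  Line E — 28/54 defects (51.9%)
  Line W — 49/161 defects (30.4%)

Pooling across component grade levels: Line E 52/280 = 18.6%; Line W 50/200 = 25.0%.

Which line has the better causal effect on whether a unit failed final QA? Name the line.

The component grade-specific comparison favours Line W throughout, but the pooled figures favour Line E. The question is whether to condition on component grade.
Since component grade is a pre-existing factor (not a product of the line) and it affects the outcome on its own, it is a confounder. The stratified rates, not the pooled rate, identify the causal effect.
Within each level — grade-A stock: 10.6% vs 2.6%; grade-B stock: 51.9% vs 30.4% — Line W is lower every time.

Line W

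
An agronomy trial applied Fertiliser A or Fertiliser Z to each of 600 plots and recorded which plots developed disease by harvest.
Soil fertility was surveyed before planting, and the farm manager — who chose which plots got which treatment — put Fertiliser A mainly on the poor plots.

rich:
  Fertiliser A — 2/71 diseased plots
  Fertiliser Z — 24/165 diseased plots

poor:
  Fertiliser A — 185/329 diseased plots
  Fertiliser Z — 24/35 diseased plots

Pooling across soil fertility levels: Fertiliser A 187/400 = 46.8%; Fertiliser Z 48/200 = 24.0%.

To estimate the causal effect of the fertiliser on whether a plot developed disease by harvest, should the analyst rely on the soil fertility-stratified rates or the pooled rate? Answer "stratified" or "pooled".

stratified

Nothing the fertiliser does changes soil fertility; the imbalance is an allocation artefact. With soil fertility also predicting the outcome, the pooled figure is confounded, and the within-stratum comparison is the causal one.
Within each level — rich: 2.8% vs 14.5%; poor: 56.2% vs 68.6% — Fertiliser A is lower every time.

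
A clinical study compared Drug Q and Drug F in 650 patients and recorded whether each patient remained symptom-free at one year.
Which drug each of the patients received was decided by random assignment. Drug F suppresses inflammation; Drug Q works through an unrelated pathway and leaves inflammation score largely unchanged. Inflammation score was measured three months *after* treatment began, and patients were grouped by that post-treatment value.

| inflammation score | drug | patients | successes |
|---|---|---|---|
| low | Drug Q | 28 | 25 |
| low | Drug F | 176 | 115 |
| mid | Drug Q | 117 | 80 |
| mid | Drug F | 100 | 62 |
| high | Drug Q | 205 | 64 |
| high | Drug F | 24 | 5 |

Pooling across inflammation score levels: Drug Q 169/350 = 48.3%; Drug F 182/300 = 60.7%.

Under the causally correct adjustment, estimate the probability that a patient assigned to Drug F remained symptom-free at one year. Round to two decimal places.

0.61

Inflammation score is downstream of the drug. One should not condition on a consequence of treatment, so the overall rates are the right comparison.
So P(outcome | do(Drug F)) is just the pooled rate for Drug F: 182/300 = 0.607.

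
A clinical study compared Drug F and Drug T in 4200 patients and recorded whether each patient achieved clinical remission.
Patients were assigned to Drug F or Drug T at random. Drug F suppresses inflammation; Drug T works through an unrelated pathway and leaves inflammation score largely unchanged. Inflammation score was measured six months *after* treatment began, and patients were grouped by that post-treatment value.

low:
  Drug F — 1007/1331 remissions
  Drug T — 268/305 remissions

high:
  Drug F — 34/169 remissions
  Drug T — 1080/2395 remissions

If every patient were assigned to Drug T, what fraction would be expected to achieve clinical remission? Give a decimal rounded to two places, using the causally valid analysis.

0.50

Within every inflammation score level Drug T has the higher rate, yet pooled Drug F does — Simpson's reversal.
Inflammation score is recorded after the drug and is itself shifted by it — it sits on the causal path from drug to outcome. Conditioning on a mediator would strip out part of the effect we want; the pooled comparison gives the total causal effect.
So P(outcome | do(Drug T)) is just the pooled rate for Drug T: 1348/2700 = 0.499.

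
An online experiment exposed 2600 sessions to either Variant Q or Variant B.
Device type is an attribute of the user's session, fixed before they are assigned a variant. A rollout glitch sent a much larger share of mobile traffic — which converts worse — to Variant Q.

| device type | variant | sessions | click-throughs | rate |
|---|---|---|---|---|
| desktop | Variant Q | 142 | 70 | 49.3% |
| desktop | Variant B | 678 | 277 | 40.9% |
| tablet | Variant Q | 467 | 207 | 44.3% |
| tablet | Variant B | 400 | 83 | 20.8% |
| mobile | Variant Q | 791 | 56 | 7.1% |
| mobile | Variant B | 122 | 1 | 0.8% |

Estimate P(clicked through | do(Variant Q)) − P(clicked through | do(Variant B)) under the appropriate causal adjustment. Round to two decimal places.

The imbalance in device type arose from how sessions were allocated, not from anything the variant did; and device type independently affects the outcome. The pooled gap is confounded — condition on device type.
Adjusting over the population distribution of device type: 0.315·(0.493−0.409) + 0.333·(0.443−0.207) + 0.351·(0.071−0.008) = +0.127.

+0.13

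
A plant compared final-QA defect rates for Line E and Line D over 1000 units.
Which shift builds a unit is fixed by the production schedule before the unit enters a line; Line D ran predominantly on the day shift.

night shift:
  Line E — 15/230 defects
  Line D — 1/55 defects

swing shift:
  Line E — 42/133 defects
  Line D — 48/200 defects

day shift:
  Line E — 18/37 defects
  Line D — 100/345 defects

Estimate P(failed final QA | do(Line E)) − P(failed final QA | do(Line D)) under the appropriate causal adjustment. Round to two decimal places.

+0.11

The shift-specific comparison favours Line D throughout, but the pooled figures favour Line E. The question is whether to condition on shift.
The imbalance in shift arose from how units were allocated, not from anything the line did; and shift independently affects the outcome. The pooled gap is confounded — condition on shift.
Adjusting over the population distribution of shift: 0.285·(0.065−0.018) + 0.333·(0.316−0.240) + 0.382·(0.486−0.290) = +0.114.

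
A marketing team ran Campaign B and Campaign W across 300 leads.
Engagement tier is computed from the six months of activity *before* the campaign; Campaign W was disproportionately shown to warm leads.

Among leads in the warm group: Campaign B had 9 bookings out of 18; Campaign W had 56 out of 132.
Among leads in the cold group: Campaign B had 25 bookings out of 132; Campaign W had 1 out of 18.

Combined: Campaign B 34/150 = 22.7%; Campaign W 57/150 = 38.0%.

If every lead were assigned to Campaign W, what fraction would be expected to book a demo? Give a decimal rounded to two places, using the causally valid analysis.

0.24

Nothing the campaign does changes engagement tier; the imbalance is an allocation artefact. With engagement tier also predicting the outcome, the pooled figure is confounded, and the within-stratum comparison is the causal one.
Standardising Campaign W to the population engagement tier mix: 0.500·56/132 + 0.500·1/18 = 0.240.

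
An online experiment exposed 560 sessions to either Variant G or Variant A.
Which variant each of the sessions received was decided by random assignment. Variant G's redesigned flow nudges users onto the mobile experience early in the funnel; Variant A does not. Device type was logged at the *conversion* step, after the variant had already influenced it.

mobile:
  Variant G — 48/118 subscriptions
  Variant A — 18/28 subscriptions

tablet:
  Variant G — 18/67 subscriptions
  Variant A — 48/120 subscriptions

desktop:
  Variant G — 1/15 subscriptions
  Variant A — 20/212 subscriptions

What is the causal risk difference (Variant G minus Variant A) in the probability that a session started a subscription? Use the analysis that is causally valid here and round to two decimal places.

The stratified and pooled comparisons disagree (Variant A wins within each device type; Variant G wins overall), so the answer turns on the causal role of device type.
Device type lies on the pathway variant → device type → outcome, so adjusting for it blocks the indirect effect. For the total causal effect of variant, use the unadjusted pooled rates.
The causal difference is the pooled difference: 0.335 − 0.239 = +0.096.

+0.10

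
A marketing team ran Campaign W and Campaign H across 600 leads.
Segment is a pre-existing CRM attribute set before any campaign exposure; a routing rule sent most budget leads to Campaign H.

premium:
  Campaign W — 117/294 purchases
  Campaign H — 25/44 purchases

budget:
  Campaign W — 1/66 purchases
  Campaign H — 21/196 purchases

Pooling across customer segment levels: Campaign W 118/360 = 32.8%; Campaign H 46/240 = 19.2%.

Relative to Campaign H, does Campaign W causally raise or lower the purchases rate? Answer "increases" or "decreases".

decreases

Customer segment satisfies the back-door criterion: it is not a descendant of the campaign, and it blocks the spurious path from campaign to outcome. Adjusting for it (i.e., using the within-customer segment rates) gives the causal effect.
Within each level — premium: 39.8% vs 56.8%; budget: 1.5% vs 10.7% — Campaign H is higher every time.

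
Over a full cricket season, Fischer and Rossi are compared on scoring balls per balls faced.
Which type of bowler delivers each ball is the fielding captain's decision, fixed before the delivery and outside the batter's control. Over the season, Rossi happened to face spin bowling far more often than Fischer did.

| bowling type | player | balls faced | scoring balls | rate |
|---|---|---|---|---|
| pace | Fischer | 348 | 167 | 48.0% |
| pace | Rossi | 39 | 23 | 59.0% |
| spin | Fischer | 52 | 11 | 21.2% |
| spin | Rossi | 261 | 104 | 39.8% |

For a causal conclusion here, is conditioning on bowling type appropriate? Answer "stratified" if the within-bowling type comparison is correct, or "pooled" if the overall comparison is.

stratified

Bowling type is set before the player has any effect — it is not caused by the player — and it independently drives the outcome. That makes it a confounder, so the causal comparison is within bowling type levels.
Within each level — pace: 48.0% vs 59.0%; spin: 21.2% vs 39.8% — Rossi is higher every time.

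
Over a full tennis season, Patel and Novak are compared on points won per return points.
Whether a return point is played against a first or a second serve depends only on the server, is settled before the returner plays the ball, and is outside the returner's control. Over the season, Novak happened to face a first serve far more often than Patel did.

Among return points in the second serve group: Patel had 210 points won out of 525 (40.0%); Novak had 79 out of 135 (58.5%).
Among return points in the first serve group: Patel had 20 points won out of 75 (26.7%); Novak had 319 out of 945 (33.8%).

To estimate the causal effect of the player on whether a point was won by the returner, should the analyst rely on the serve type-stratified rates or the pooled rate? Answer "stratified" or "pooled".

Within every serve type level Novak has the higher rate, yet pooled Patel does — Simpson's reversal.
Since serve type is a pre-existing factor (not a product of the player) and it affects the outcome on its own, it is a confounder. The stratified rates, not the pooled rate, identify the causal effect.
Within each level — second serve: 40.0% vs 58.5%; first serve: 26.7% vs 33.8% — Novak is higher every time.

stratified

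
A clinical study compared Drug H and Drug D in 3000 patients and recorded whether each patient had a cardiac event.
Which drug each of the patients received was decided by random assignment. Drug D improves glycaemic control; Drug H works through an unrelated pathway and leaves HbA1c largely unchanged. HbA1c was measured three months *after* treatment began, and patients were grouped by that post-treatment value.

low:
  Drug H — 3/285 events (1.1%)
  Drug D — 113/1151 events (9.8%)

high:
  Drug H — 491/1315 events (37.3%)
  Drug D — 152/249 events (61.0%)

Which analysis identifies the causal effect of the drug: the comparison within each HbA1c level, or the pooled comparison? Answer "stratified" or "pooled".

pooled

The distribution of HbA1c is itself part of what the drug does — it is an intermediate outcome. Holding it fixed would remove that part of the effect; the total effect is the pooled difference.
Pooled: Drug H 30.9% vs Drug D 18.9%; Drug D is lower overall.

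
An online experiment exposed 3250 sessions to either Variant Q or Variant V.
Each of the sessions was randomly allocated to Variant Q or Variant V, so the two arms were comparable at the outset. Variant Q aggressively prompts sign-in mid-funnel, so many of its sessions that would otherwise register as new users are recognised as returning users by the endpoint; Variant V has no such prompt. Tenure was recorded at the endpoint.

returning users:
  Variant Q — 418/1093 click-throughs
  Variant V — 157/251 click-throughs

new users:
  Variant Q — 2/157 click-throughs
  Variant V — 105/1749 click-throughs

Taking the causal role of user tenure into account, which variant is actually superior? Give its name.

Within every user tenure level Variant V has the higher rate, yet pooled Variant Q does — Simpson's reversal.
User tenure lies on the pathway variant → user tenure → outcome, so adjusting for it blocks the indirect effect. For the total causal effect of variant, use the unadjusted pooled rates.
Pooled: Variant Q 33.6% vs Variant V 13.1%; Variant Q is higher overall.

Variant Q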